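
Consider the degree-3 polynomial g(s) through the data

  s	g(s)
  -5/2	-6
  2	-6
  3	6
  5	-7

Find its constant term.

-1109/33

Build the Lagrange basis polynomials:
L_0(s) = (s - 2)(s - 3)(s - 5) / [-1485/8] = -(8/1485)s^3 + (16/297)s^2 - (248/1485)s + 16/99
L_1(s) = (s + 5/2)(s - 3)(s - 5) / [27/2] = (2/27)s^3 - (11/27)s^2 - (10/27)s + 25/9
L_2(s) = (s + 5/2)(s - 2)(s - 5) / [-11] = -(1/11)s^3 + (9/22)s^2 + (15/22)s - 25/11
L_3(s) = (s + 5/2)(s - 2)(s - 3) / [45] = (1/45)s^3 - (1/18)s^2 - (13/90)s + 1/3
g(s) = (-6)·L_0 + (-6)·L_1 + 6·L_2 + (-7)·L_3
Only the constant term is needed; take it from each L_i and combine:
(-6)·(16/99) + (-6)·(25/9) + 6·(-25/11) + (-7)·(1/3) = -1109/33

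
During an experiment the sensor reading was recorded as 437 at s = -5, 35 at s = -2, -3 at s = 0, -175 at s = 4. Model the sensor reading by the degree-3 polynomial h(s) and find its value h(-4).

Evaluate each Lagrange basis at s = -4:
L_0(-4) = (-2)·(-4)·(-8)/[(-3)·(-5)·(-9)] = 64/135
L_1(-4) = (1)·(-4)·(-8)/[(3)·(-2)·(-6)] = 8/9
L_2(-4) = (1)·(-2)·(-8)/[(5)·(2)·(-4)] = -2/5
L_3(-4) = (1)·(-2)·(-4)/[(9)·(6)·(4)] = 1/27
Sum: 437·(64/135) + 35·(8/9) + (-3)·(-2/5) + (-175)·(1/27) = 233

233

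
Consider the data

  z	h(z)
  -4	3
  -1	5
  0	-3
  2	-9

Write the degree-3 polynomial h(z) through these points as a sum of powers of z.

h(z) = (23/36)z^3 + (37/36)z^2 - (137/18)z - 3

L_0(z) = (z + 1)z(z - 2) / [-72] = -(1/72)z^3 + (1/72)z^2 + (1/36)z
L_1(z) = (z + 4)z(z - 2) / [9] = (1/9)z^3 + (2/9)z^2 - (8/9)z
L_2(z) = (z + 4)(z + 1)(z - 2) / [-8] = -(1/8)z^3 - (3/8)z^2 + (3/4)z + 1
L_3(z) = (z + 4)(z + 1)z / [36] = (1/36)z^3 + (5/36)z^2 + (1/9)z
h(z) = 3·L_0 + 5·L_1 + (-3)·L_2 + (-9)·L_3
  3·L_0(z) = -(1/24)z^3 + (1/24)z^2 + (1/12)z
  5·L_1(z) = (5/9)z^3 + (10/9)z^2 - (40/9)z
  (-3)·L_2(z) = (3/8)z^3 + (9/8)z^2 - (9/4)z - 3
  (-9)·L_3(z) = -(1/4)z^3 - (5/4)z^2 - z
Adding term by term: (23/36)z^3 + (37/36)z^2 - (137/18)z - 3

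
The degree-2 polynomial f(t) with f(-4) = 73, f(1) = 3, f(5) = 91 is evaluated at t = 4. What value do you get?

L_0(4) = (3)·(-1)/[(-5)·(-9)] = -1/15
L_1(4) = (8)·(-1)/[(5)·(-4)] = 2/5
L_2(4) = (8)·(3)/[(9)·(4)] = 2/3
Sum: 73·(-1/15) + 3·(2/5) + 91·(2/3) = 57

57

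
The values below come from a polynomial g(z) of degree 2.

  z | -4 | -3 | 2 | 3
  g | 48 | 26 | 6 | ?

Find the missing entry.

20

The 3 known values determine g uniquely (degree ≤ 2).
L_0(3) = (6)·(1)/[(-1)·(-6)] = 1
L_1(3) = (7)·(1)/[(1)·(-5)] = -7/5
L_2(3) = (7)·(6)/[(6)·(5)] = 7/5
Sum: 48·(1) + 26·(-7/5) + 6·(7/5) = 20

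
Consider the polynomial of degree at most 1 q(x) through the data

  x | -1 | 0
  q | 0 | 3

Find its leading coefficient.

3

L_0(x) = x / [-1] = -x
L_1(x) = (x + 1) / [1] = x + 1
q(x) = 0·L_0 + 3·L_1
Only the coefficient of x is needed; take it from each L_i and combine:
0·(-1) + 3·(1) = 3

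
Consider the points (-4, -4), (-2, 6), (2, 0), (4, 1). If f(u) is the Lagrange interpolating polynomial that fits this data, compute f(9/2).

795/256

L_0(9/2) = (13/2)·(5/2)·(1/2)/[(-2)·(-6)·(-8)] = -65/768
L_1(9/2) = (17/2)·(5/2)·(1/2)/[(2)·(-4)·(-6)] = 85/384
L_2(9/2) = (17/2)·(13/2)·(1/2)/[(6)·(4)·(-2)] = -221/384
L_3(9/2) = (17/2)·(13/2)·(5/2)/[(8)·(6)·(2)] = 1105/768
Sum: (-4)·(-65/768) + 6·(85/384) + 0 + 1·(1105/768) = 795/256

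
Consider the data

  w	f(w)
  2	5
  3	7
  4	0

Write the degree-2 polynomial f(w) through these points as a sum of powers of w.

f(w) = -(9/2)w^2 + (49/2)w - 26

Build the Lagrange basis polynomials:
L_0(w) = (w - 3)(w - 4) / [2] = (1/2)w^2 - (7/2)w + 6
L_1(w) = (w - 2)(w - 4) / [-1] = -w^2 + 6w - 8
L_2(w) = (w - 2)(w - 3) / [2] = (1/2)w^2 - (5/2)w + 3
f(w) = 5·L_0 + 7·L_1 + 0·L_2
  5·L_0(w) = (5/2)w^2 - (35/2)w + 30
  7·L_1(w) = -7w^2 + 42w - 56
  0·L_2(w) = 0
Adding term by term: -(9/2)w^2 + (49/2)w - 26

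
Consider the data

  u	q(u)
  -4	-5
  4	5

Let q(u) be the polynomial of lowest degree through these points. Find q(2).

5/2

L_0(2) = (-2)/[(-8)] = 1/4
L_1(2) = (6)/[(8)] = 3/4
Sum: (-5)·(1/4) + 5·(3/4) = 5/2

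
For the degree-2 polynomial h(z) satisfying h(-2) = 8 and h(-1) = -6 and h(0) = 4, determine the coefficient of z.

22

Build the Lagrange basis polynomials:
L_0(z) = (z + 1)z / [2] = (1/2)z^2 + (1/2)z
L_1(z) = (z + 2)z / [-1] = -z^2 - 2z
L_2(z) = (z + 2)(z + 1) / [2] = (1/2)z^2 + (3/2)z + 1
h(z) = 8·L_0 + (-6)·L_1 + 4·L_2
Only the coefficient of z is needed; take it from each L_i and combine:
8·(1/2) + (-6)·(-2) + 4·(3/2) = 22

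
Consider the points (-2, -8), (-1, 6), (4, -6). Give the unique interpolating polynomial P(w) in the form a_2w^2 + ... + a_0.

Newton's divided differences:
P[-2,-1] = (6 - (-8)) / (-1 - (-2)) = 14
P[-1,4] = (-6 - 6) / (4 - (-1)) = -12/5
P[-2,-1,4] = (-12/5 - 14) / (4 - (-2)) = -41/15
P(w) = -8 + 14·(w + 2) + (-41/15)·(w + 2)(w + 1)
Expanding: P(w) = -(41/15)w^2 + (29/5)w + 218/15

P(w) = -(41/15)w^2 + (29/5)w + 218/15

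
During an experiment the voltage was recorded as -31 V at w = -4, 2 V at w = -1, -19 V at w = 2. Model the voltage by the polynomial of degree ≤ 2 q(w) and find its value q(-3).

-14

Evaluate each Lagrange basis at w = -3:
L_0(-3) = (-2)·(-5)/[(-3)·(-6)] = 5/9
L_1(-3) = (1)·(-5)/[(3)·(-3)] = 5/9
L_2(-3) = (1)·(-2)/[(6)·(3)] = -1/9
Sum: (-31)·(5/9) + 2·(5/9) + (-19)·(-1/9) = -14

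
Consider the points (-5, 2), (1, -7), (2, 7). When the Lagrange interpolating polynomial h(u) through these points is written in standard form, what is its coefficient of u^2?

The leading coefficient equals the top divided difference h[-5,1,2].
h[-5,1] = (-7 - 2) / (1 - (-5)) = -3/2
h[1,2] = (7 - (-7)) / (2 - 1) = 14
h[-5,1,2] = (14 - (-3/2)) / (2 - (-5)) = 31/14

31/14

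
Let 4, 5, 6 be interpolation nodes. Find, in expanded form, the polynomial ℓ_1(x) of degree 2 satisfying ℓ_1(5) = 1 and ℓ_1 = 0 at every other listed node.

ℓ_1(x) = (x - 4)(x - 6) / [(1)·(-1)]
       = (x^2 - 10x + 24) / (-1)

ℓ_1(x) = -x^2 + 10x - 24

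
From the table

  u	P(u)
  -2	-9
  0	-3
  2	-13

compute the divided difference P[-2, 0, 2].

P[-2,0] = (-3 - (-9)) / (0 - (-2)) = 3
P[0,2] = (-13 - (-3)) / (2 - 0) = -5
P[-2,0,2] = (-5 - 3) / (2 - (-2)) = -2

-2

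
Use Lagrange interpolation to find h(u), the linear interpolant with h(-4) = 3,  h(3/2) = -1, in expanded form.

Build the Lagrange basis polynomials:
L_0(u) = (u - 3/2) / [-11/2] = -(2/11)u + 3/11
L_1(u) = (u + 4) / [11/2] = (2/11)u + 8/11
h(u) = 3·L_0 + (-1)·L_1
  3·L_0(u) = -(6/11)u + 9/11
  (-1)·L_1(u) = -(2/11)u - 8/11
Adding term by term: -(8/11)u + 1/11

h(u) = -(8/11)u + 1/11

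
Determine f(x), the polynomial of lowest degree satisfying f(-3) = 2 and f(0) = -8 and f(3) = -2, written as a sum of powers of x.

f(x) = (8/9)x^2 - (2/3)x - 8

Newton's divided differences:
f[-3,0] = (-8 - 2) / (0 - (-3)) = -10/3
f[0,3] = (-2 - (-8)) / (3 - 0) = 2
f[-3,0,3] = (2 - (-10/3)) / (3 - (-3)) = 8/9
f(x) = 2 + (-10/3)·(x + 3) + (8/9)·(x + 3)x
Expanding: f(x) = (8/9)x^2 - (2/3)x - 8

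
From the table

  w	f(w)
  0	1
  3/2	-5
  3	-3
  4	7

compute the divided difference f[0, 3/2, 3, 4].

f[0,3/2] = (-5 - 1) / (3/2 - 0) = -4
f[3/2,3] = (-3 - (-5)) / (3 - 3/2) = 4/3
f[3,4] = (7 - (-3)) / (4 - 3) = 10
f[0,3/2,3] = (4/3 - (-4)) / (3 - 0) = 16/9
f[3/2,3,4] = (10 - 4/3) / (4 - 3/2) = 52/15
f[0,3/2,3,4] = (52/15 - 16/9) / (4 - 0) = 19/45

19/45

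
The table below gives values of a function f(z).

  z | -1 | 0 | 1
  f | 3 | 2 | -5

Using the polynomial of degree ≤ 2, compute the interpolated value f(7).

-173

L_0(7) = (7)·(6)/[(-1)·(-2)] = 21
L_1(7) = (8)·(6)/[(1)·(-1)] = -48
L_2(7) = (8)·(7)/[(2)·(1)] = 28
Sum: 3·(21) + 2·(-48) + (-5)·(28) = -173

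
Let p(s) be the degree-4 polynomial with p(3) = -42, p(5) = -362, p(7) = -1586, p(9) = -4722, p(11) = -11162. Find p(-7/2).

-5027/16

Evaluate each Lagrange basis at s = -7/2:
L_0(-7/2) = (-17/2)·(-21/2)·(-25/2)·(-29/2)/[(-2)·(-4)·(-6)·(-8)] = 86275/2048
L_1(-7/2) = (-13/2)·(-21/2)·(-25/2)·(-29/2)/[(2)·(-2)·(-4)·(-6)] = -65975/512
L_2(-7/2) = (-13/2)·(-17/2)·(-25/2)·(-29/2)/[(4)·(2)·(-2)·(-4)] = 160225/1024
L_3(-7/2) = (-13/2)·(-17/2)·(-21/2)·(-29/2)/[(6)·(4)·(2)·(-2)] = -44863/512
L_4(-7/2) = (-13/2)·(-17/2)·(-21/2)·(-25/2)/[(8)·(6)·(4)·(2)] = 38675/2048
Sum: (-42)·(86275/2048) + (-362)·(-65975/512) + (-1586)·(160225/1024) + (-4722)·(-44863/512) + (-11162)·(38675/2048) = -5027/16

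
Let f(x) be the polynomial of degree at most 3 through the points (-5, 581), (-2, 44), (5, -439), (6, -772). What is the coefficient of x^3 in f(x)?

The leading coefficient equals the top divided difference f[-5,-2,5,6].
f[-5,-2] = (44 - 581) / (-2 - (-5)) = -179
f[-2,5] = (-439 - 44) / (5 - (-2)) = -69
f[5,6] = (-772 - (-439)) / (6 - 5) = -333
f[-5,-2,5] = (-69 - (-179)) / (5 - (-5)) = 11
f[-2,5,6] = (-333 - (-69)) / (6 - (-2)) = -33
f[-5,-2,5,6] = (-33 - 11) / (6 - (-5)) = -4

-4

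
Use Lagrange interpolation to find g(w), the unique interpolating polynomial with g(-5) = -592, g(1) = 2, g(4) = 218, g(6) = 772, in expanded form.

Build the Lagrange basis polynomials:
L_0(w) = (w - 1)(w - 4)(w - 6) / [-594] = -(1/594)w^3 + (1/54)w^2 - (17/297)w + 4/99
L_1(w) = (w + 5)(w - 4)(w - 6) / [90] = (1/90)w^3 - (1/18)w^2 - (13/45)w + 4/3
L_2(w) = (w + 5)(w - 1)(w - 6) / [-54] = -(1/54)w^3 + (1/27)w^2 + (29/54)w - 5/9
L_3(w) = (w + 5)(w - 1)(w - 4) / [110] = (1/110)w^3 - (21/110)w + 2/11
g(w) = (-592)·L_0 + 2·L_1 + 218·L_2 + 772·L_3
  (-592)·L_0(w) = (296/297)w^3 - (296/27)w^2 + (10064/297)w - 2368/99
  2·L_1(w) = (1/45)w^3 - (1/9)w^2 - (26/45)w + 8/3
  218·L_2(w) = -(109/27)w^3 + (218/27)w^2 + (3161/27)w - 1090/9
  772·L_3(w) = (386/55)w^3 - (8106/55)w + 1544/11
Adding term by term: 4w^3 - 3w^2 + 3w - 2

g(w) = 4w^3 - 3w^2 + 3w - 2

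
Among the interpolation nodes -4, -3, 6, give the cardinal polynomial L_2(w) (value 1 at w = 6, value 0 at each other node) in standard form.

L_2(w) = (1/90)w^2 + (7/90)w + 2/15

L_2(w) = (w + 4)(w + 3) / [(10)·(9)]
       = (w^2 + 7w + 12) / (90)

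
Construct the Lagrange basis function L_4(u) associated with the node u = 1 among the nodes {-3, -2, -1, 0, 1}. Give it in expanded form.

L_4(u) = (1/24)u^4 + (1/4)u^3 + (11/24)u^2 + (1/4)u

L_4(u) = (u + 3)(u + 2)(u + 1)u / [(4)·(3)·(2)·(1)]
       = (u^4 + 6u^3 + 11u^2 + 6u) / (24)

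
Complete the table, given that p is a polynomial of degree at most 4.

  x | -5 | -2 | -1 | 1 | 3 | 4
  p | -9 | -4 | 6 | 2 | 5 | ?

369/8

The 5 known values determine p uniquely (degree ≤ 4).
Evaluate each Lagrange basis at x = 4:
L_0(4) = (6)·(5)·(3)·(1)/[(-3)·(-4)·(-6)·(-8)] = 5/32
L_1(4) = (9)·(5)·(3)·(1)/[(3)·(-1)·(-3)·(-5)] = -3
L_2(4) = (9)·(6)·(3)·(1)/[(4)·(1)·(-2)·(-4)] = 81/16
L_3(4) = (9)·(6)·(5)·(1)/[(6)·(3)·(2)·(-2)] = -15/4
L_4(4) = (9)·(6)·(5)·(3)/[(8)·(5)·(4)·(2)] = 81/32
Sum: (-9)·(5/32) + (-4)·(-3) + 6·(81/16) + 2·(-15/4) + 5·(81/32) = 369/8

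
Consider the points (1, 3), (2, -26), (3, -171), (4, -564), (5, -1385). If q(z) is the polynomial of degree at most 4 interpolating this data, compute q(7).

-5271

Evaluate each Lagrange basis at z = 7:
L_0(7) = (5)·(4)·(3)·(2)/[(-1)·(-2)·(-3)·(-4)] = 5
L_1(7) = (6)·(4)·(3)·(2)/[(1)·(-1)·(-2)·(-3)] = -24
L_2(7) = (6)·(5)·(3)·(2)/[(2)·(1)·(-1)·(-2)] = 45
L_3(7) = (6)·(5)·(4)·(2)/[(3)·(2)·(1)·(-1)] = -40
L_4(7) = (6)·(5)·(4)·(3)/[(4)·(3)·(2)·(1)] = 15
Sum: 3·(5) + (-26)·(-24) + (-171)·(45) + (-564)·(-40) + (-1385)·(15) = -5271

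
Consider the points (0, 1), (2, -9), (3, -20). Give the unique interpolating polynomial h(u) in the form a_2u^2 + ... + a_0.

h(u) = -2u^2 - u + 1

Newton's divided differences:
h[0,2] = (-9 - 1) / (2 - 0) = -5
h[2,3] = (-20 - (-9)) / (3 - 2) = -11
h[0,2,3] = (-11 - (-5)) / (3 - 0) = -2
h(u) = 1 + (-5)·u + (-2)·u(u - 2)
Expanding: h(u) = -2u^2 - u + 1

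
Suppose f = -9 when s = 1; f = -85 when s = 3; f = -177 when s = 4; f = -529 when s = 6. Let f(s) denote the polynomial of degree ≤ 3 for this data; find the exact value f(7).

-813

L_0(7) = (4)·(3)·(1)/[(-2)·(-3)·(-5)] = -2/5
L_1(7) = (6)·(3)·(1)/[(2)·(-1)·(-3)] = 3
L_2(7) = (6)·(4)·(1)/[(3)·(1)·(-2)] = -4
L_3(7) = (6)·(4)·(3)/[(5)·(3)·(2)] = 12/5
Sum: (-9)·(-2/5) + (-85)·(3) + (-177)·(-4) + (-529)·(12/5) = -813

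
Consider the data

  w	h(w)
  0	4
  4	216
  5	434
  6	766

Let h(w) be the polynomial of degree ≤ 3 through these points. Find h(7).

1236

Evaluate each Lagrange basis at w = 7:
L_0(7) = (3)·(2)·(1)/[(-4)·(-5)·(-6)] = -1/20
L_1(7) = (7)·(2)·(1)/[(4)·(-1)·(-2)] = 7/4
L_2(7) = (7)·(3)·(1)/[(5)·(1)·(-1)] = -21/5
L_3(7) = (7)·(3)·(2)/[(6)·(2)·(1)] = 7/2
Sum: 4·(-1/20) + 216·(7/4) + 434·(-21/5) + 766·(7/2) = 1236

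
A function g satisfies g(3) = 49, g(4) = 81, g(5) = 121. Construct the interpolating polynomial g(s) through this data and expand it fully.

L_0(s) = (s - 4)(s - 5) / [2] = (1/2)s^2 - (9/2)s + 10
L_1(s) = (s - 3)(s - 5) / [-1] = -s^2 + 8s - 15
L_2(s) = (s - 3)(s - 4) / [2] = (1/2)s^2 - (7/2)s + 6
g(s) = 49·L_0 + 81·L_1 + 121·L_2
  49·L_0(s) = (49/2)s^2 - (441/2)s + 490
  81·L_1(s) = -81s^2 + 648s - 1215
  121·L_2(s) = (121/2)s^2 - (847/2)s + 726
Adding term by term: 4s^2 + 4s + 1

g(s) = 4s^2 + 4s + 1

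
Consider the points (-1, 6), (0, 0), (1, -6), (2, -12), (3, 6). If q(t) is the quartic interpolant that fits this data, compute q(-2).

36

Evaluate each Lagrange basis at t = -2:
L_0(-2) = (-2)·(-3)·(-4)·(-5)/[(-1)·(-2)·(-3)·(-4)] = 5
L_1(-2) = (-1)·(-3)·(-4)·(-5)/[(1)·(-1)·(-2)·(-3)] = -10
L_2(-2) = (-1)·(-2)·(-4)·(-5)/[(2)·(1)·(-1)·(-2)] = 10
L_3(-2) = (-1)·(-2)·(-3)·(-5)/[(3)·(2)·(1)·(-1)] = -5
L_4(-2) = (-1)·(-2)·(-3)·(-4)/[(4)·(3)·(2)·(1)] = 1
Sum: 6·(5) + 0 + (-6)·(10) + (-12)·(-5) + 6·(1) = 36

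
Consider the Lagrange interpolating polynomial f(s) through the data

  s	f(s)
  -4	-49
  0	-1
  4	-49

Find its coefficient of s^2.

L_0(s) = s(s - 4) / [32] = (1/32)s^2 - (1/8)s
L_1(s) = (s + 4)(s - 4) / [-16] = -(1/16)s^2 + 1
L_2(s) = (s + 4)s / [32] = (1/32)s^2 + (1/8)s
f(s) = (-49)·L_0 + (-1)·L_1 + (-49)·L_2
Only the coefficient of s^2 is needed; take it from each L_i and combine:
(-49)·(1/32) + (-1)·(-1/16) + (-49)·(1/32) = -3

-3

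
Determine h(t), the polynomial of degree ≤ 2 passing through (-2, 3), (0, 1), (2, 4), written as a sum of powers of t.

h(t) = (5/8)t^2 + (1/4)t + 1

Newton's divided differences:
h[-2,0] = (1 - 3) / (0 - (-2)) = -1
h[0,2] = (4 - 1) / (2 - 0) = 3/2
h[-2,0,2] = (3/2 - (-1)) / (2 - (-2)) = 5/8
h(t) = 3 + (-1)·(t + 2) + (5/8)·(t + 2)t
Expanding: h(t) = (5/8)t^2 + (1/4)t + 1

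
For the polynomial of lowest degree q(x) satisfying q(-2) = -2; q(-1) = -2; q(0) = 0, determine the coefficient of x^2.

The leading coefficient equals the top divided difference q[-2,-1,0].
q[-2,-1] = (-2 - (-2)) / (-1 - (-2)) = 0
q[-1,0] = (0 - (-2)) / (0 - (-1)) = 2
q[-2,-1,0] = (2 - 0) / (0 - (-2)) = 1

1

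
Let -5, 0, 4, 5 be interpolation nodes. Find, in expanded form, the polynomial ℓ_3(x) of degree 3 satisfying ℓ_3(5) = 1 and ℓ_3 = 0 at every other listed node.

ℓ_3(x) = (1/50)x^3 + (1/50)x^2 - (2/5)x

ℓ_3(x) = (x + 5)x(x - 4) / [(10)·(5)·(1)]
       = (x^3 + x^2 - 20x) / (50)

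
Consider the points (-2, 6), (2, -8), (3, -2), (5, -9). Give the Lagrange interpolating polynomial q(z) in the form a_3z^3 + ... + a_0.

L_0(z) = (z - 2)(z - 3)(z - 5) / [-140] = -(1/140)z^3 + (1/14)z^2 - (31/140)z + 3/14
L_1(z) = (z + 2)(z - 3)(z - 5) / [12] = (1/12)z^3 - (1/2)z^2 - (1/12)z + 5/2
L_2(z) = (z + 2)(z - 2)(z - 5) / [-10] = -(1/10)z^3 + (1/2)z^2 + (2/5)z - 2
L_3(z) = (z + 2)(z - 2)(z - 3) / [42] = (1/42)z^3 - (1/14)z^2 - (2/21)z + 2/7
q(z) = 6·L_0 + (-8)·L_1 + (-2)·L_2 + (-9)·L_3
  6·L_0(z) = -(3/70)z^3 + (3/7)z^2 - (93/70)z + 9/7
  (-8)·L_1(z) = -(2/3)z^3 + 4z^2 + (2/3)z - 20
  (-2)·L_2(z) = (1/5)z^3 - z^2 - (4/5)z + 4
  (-9)·L_3(z) = -(3/14)z^3 + (9/14)z^2 + (6/7)z - 18/7
Adding term by term: -(76/105)z^3 + (57/14)z^2 - (127/210)z - 121/7

q(z) = -(76/105)z^3 + (57/14)z^2 - (127/210)z - 121/7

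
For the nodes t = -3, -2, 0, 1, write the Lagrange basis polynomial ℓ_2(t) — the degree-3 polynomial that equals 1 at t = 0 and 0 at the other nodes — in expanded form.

ℓ_2(t) = (t + 3)(t + 2)(t - 1) / [(3)·(2)·(-1)]
       = (t^3 + 4t^2 + t - 6) / (-6)

ℓ_2(t) = -(1/6)t^3 - (2/3)t^2 - (1/6)t + 1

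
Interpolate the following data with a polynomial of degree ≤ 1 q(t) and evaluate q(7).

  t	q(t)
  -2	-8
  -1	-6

Evaluate each Lagrange basis at t = 7:
L_0(7) = (8)/[(-1)] = -8
L_1(7) = (9)/[(1)] = 9
Sum: (-8)·(-8) + (-6)·(9) = 10

10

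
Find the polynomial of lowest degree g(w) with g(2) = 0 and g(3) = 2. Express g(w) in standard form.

Build the Lagrange basis polynomials:
L_0(w) = (w - 3) / [-1] = -w + 3
L_1(w) = (w - 2) / [1] = w - 2
g(w) = 0·L_0 + 2·L_1
  0·L_0(w) = 0
  2·L_1(w) = 2w - 4
Adding term by term: 2w - 4

g(w) = 2w - 4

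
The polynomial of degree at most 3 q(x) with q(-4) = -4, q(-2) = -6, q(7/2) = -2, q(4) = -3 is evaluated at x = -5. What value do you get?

-111/880

Using Newton's divided-difference form:
q[-4,-2] = (-6 - (-4)) / (-2 - (-4)) = -1
q[-2,7/2] = (-2 - (-6)) / (7/2 - (-2)) = 8/11
q[7/2,4] = (-3 - (-2)) / (4 - 7/2) = -2
q[-4,-2,7/2] = (8/11 - (-1)) / (7/2 - (-4)) = 38/165
q[-2,7/2,4] = (-2 - 8/11) / (4 - (-2)) = -5/11
q[-4,-2,7/2,4] = (-5/11 - 38/165) / (4 - (-4)) = -113/1320
q(-5) = -4 + (-1)·(-1) + (38/165)·(-1)·(-3) + (-113/1320)·(-1)·(-3)·(-17/2) = -111/880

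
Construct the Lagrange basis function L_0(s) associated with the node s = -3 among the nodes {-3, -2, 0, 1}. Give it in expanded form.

L_0(s) = (s + 2)s(s - 1) / [(-1)·(-3)·(-4)]
       = (s^3 + s^2 - 2s) / (-12)

L_0(s) = -(1/12)s^3 - (1/12)s^2 + (1/6)s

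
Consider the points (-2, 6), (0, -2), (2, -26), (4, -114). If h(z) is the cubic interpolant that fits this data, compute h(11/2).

-2007/8

L_0(11/2) = (11/2)·(7/2)·(3/2)/[(-2)·(-4)·(-6)] = -77/128
L_1(11/2) = (15/2)·(7/2)·(3/2)/[(2)·(-2)·(-4)] = 315/128
L_2(11/2) = (15/2)·(11/2)·(3/2)/[(4)·(2)·(-2)] = -495/128
L_3(11/2) = (15/2)·(11/2)·(7/2)/[(6)·(4)·(2)] = 385/128
Sum: 6·(-77/128) + (-2)·(315/128) + (-26)·(-495/128) + (-114)·(385/128) = -2007/8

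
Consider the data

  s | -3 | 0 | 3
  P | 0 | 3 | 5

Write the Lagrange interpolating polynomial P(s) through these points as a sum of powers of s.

Build the Lagrange basis polynomials:
L_0(s) = s(s - 3) / [18] = (1/18)s^2 - (1/6)s
L_1(s) = (s + 3)(s - 3) / [-9] = -(1/9)s^2 + 1
L_2(s) = (s + 3)s / [18] = (1/18)s^2 + (1/6)s
P(s) = 0·L_0 + 3·L_1 + 5·L_2
  0·L_0(s) = 0
  3·L_1(s) = -(1/3)s^2 + 3
  5·L_2(s) = (5/18)s^2 + (5/6)s
Adding term by term: -(1/18)s^2 + (5/6)s + 3

P(s) = -(1/18)s^2 + (5/6)s + 3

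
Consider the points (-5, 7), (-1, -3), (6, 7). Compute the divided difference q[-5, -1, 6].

5/14

q[-5,-1] = (-3 - 7) / (-1 - (-5)) = -5/2
q[-1,6] = (7 - (-3)) / (6 - (-1)) = 10/7
q[-5,-1,6] = (10/7 - (-5/2)) / (6 - (-5)) = 5/14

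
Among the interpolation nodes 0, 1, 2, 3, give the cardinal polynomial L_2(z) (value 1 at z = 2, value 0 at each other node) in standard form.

L_2(z) = -(1/2)z^3 + 2z^2 - (3/2)z

L_2(z) = z(z - 1)(z - 3) / [(2)·(1)·(-1)]
       = (z^3 - 4z^2 + 3z) / (-2)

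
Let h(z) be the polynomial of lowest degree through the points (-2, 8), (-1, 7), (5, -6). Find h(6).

L_0(6) = (7)·(1)/[(-1)·(-7)] = 1
L_1(6) = (8)·(1)/[(1)·(-6)] = -4/3
L_2(6) = (8)·(7)/[(7)·(6)] = 4/3
Sum: 8·(1) + 7·(-4/3) + (-6)·(4/3) = -28/3

-28/3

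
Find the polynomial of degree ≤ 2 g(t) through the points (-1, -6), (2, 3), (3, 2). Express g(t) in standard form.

g(t) = -t^2 + 4t - 1

Build the Lagrange basis polynomials:
L_0(t) = (t - 2)(t - 3) / [12] = (1/12)t^2 - (5/12)t + 1/2
L_1(t) = (t + 1)(t - 3) / [-3] = -(1/3)t^2 + (2/3)t + 1
L_2(t) = (t + 1)(t - 2) / [4] = (1/4)t^2 - (1/4)t - 1/2
g(t) = (-6)·L_0 + 3·L_1 + 2·L_2
  (-6)·L_0(t) = -(1/2)t^2 + (5/2)t - 3
  3·L_1(t) = -t^2 + 2t + 3
  2·L_2(t) = (1/2)t^2 - (1/2)t - 1
Adding term by term: -t^2 + 4t - 1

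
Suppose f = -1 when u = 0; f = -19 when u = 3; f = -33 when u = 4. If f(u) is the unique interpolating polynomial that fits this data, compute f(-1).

Evaluate each Lagrange basis at u = -1:
L_0(-1) = (-4)·(-5)/[(-3)·(-4)] = 5/3
L_1(-1) = (-1)·(-5)/[(3)·(-1)] = -5/3
L_2(-1) = (-1)·(-4)/[(4)·(1)] = 1
Sum: (-1)·(5/3) + (-19)·(-5/3) + (-33)·(1) = -3

-3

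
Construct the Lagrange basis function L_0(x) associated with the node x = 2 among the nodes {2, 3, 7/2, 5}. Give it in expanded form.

L_0(x) = (x - 3)(x - 7/2)(x - 5) / [(-1)·(-3/2)·(-3)]
       = (x^3 - (23/2)x^2 + 43x - 105/2) / (-9/2)

L_0(x) = -(2/9)x^3 + (23/9)x^2 - (86/9)x + 35/3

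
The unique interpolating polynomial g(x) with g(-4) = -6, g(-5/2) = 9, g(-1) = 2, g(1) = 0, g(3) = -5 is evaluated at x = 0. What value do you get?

Evaluate each Lagrange basis at x = 0:
L_0(0) = (5/2)·(1)·(-1)·(-3)/[(-3/2)·(-3)·(-5)·(-7)] = 1/21
L_1(0) = (4)·(1)·(-1)·(-3)/[(3/2)·(-3/2)·(-7/2)·(-11/2)] = -64/231
L_2(0) = (4)·(5/2)·(-1)·(-3)/[(3)·(3/2)·(-2)·(-4)] = 5/6
L_3(0) = (4)·(5/2)·(1)·(-3)/[(5)·(7/2)·(2)·(-2)] = 3/7
L_4(0) = (4)·(5/2)·(1)·(-1)/[(7)·(11/2)·(4)·(2)] = -5/154
Sum: (-6)·(1/21) + 9·(-64/231) + 2·(5/6) + 0 + (-5)·(-5/154) = -439/462

-439/462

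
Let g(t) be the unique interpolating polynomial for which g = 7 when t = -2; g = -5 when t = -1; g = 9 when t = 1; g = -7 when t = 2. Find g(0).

Evaluate each Lagrange basis at t = 0:
L_0(0) = (1)·(-1)·(-2)/[(-1)·(-3)·(-4)] = -1/6
L_1(0) = (2)·(-1)·(-2)/[(1)·(-2)·(-3)] = 2/3
L_2(0) = (2)·(1)·(-2)/[(3)·(2)·(-1)] = 2/3
L_3(0) = (2)·(1)·(-1)/[(4)·(3)·(1)] = -1/6
Sum: 7·(-1/6) + (-5)·(2/3) + 9·(2/3) + (-7)·(-1/6) = 8/3

8/3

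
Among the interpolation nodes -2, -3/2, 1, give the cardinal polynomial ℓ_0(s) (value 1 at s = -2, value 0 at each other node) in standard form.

ℓ_0(s) = (2/3)s^2 + (1/3)s - 1

ℓ_0(s) = (s + 3/2)(s - 1) / [(-1/2)·(-3)]
       = (s^2 + (1/2)s - 3/2) / (3/2)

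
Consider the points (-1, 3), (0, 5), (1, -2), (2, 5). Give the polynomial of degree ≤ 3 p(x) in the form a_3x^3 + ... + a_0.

p(x) = (23/6)x^3 - (9/2)x^2 - (19/3)x + 5

Newton's divided differences:
p[-1,0] = (5 - 3) / (0 - (-1)) = 2
p[0,1] = (-2 - 5) / (1 - 0) = -7
p[1,2] = (5 - (-2)) / (2 - 1) = 7
p[-1,0,1] = (-7 - 2) / (1 - (-1)) = -9/2
p[0,1,2] = (7 - (-7)) / (2 - 0) = 7
p[-1,0,1,2] = (7 - (-9/2)) / (2 - (-1)) = 23/6
p(x) = 3 + 2·(x + 1) + (-9/2)·(x + 1)x + (23/6)·(x + 1)x(x - 1)
Expanding: p(x) = (23/6)x^3 - (9/2)x^2 - (19/3)x + 5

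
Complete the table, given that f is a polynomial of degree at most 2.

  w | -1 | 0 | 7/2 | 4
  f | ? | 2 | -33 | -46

The 3 known values determine f uniquely (degree ≤ 2).
Evaluate each Lagrange basis at w = -1:
L_0(-1) = (-9/2)·(-5)/[(-7/2)·(-4)] = 45/28
L_1(-1) = (-1)·(-5)/[(7/2)·(-1/2)] = -20/7
L_2(-1) = (-1)·(-9/2)/[(4)·(1/2)] = 9/4
Sum: 2·(45/28) + (-33)·(-20/7) + (-46)·(9/4) = -6

-6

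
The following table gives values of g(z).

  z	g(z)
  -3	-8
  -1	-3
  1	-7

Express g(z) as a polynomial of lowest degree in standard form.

L_0(z) = (z + 1)(z - 1) / [8] = (1/8)z^2 - 1/8
L_1(z) = (z + 3)(z - 1) / [-4] = -(1/4)z^2 - (1/2)z + 3/4
L_2(z) = (z + 3)(z + 1) / [8] = (1/8)z^2 + (1/2)z + 3/8
g(z) = (-8)·L_0 + (-3)·L_1 + (-7)·L_2
  (-8)·L_0(z) = -z^2 + 1
  (-3)·L_1(z) = (3/4)z^2 + (3/2)z - 9/4
  (-7)·L_2(z) = -(7/8)z^2 - (7/2)z - 21/8
Adding term by term: -(9/8)z^2 - 2z - 31/8

g(z) = -(9/8)z^2 - 2z - 31/8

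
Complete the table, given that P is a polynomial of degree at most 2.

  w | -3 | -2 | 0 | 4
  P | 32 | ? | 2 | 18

18

The 3 known values determine P uniquely (degree ≤ 2).
Evaluate each Lagrange basis at w = -2:
L_0(-2) = (-2)·(-6)/[(-3)·(-7)] = 4/7
L_1(-2) = (1)·(-6)/[(3)·(-4)] = 1/2
L_2(-2) = (1)·(-2)/[(7)·(4)] = -1/14
Sum: 32·(4/7) + 2·(1/2) + 18·(-1/14) = 18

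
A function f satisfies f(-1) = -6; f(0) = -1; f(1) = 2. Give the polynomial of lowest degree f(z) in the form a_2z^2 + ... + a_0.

f(z) = -z^2 + 4z - 1

Newton's divided differences:
f[-1,0] = (-1 - (-6)) / (0 - (-1)) = 5
f[0,1] = (2 - (-1)) / (1 - 0) = 3
f[-1,0,1] = (3 - 5) / (1 - (-1)) = -1
f(z) = -6 + 5·(z + 1) + (-1)·(z + 1)z
Expanding: f(z) = -z^2 + 4z - 1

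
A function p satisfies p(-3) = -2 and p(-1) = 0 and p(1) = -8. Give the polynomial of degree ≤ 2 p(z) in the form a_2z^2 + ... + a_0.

p(z) = -(5/4)z^2 - 4z - 11/4

Newton's divided differences:
p[-3,-1] = (0 - (-2)) / (-1 - (-3)) = 1
p[-1,1] = (-8 - 0) / (1 - (-1)) = -4
p[-3,-1,1] = (-4 - 1) / (1 - (-3)) = -5/4
p(z) = -2 + 1·(z + 3) + (-5/4)·(z + 3)(z + 1)
Expanding: p(z) = -(5/4)z^2 - 4z - 11/4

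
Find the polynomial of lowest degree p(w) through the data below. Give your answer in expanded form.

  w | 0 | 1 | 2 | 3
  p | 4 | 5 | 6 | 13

p(w) = w^3 - 3w^2 + 3w + 4

L_0(w) = (w - 1)(w - 2)(w - 3) / [-6] = -(1/6)w^3 + w^2 - (11/6)w + 1
L_1(w) = w(w - 2)(w - 3) / [2] = (1/2)w^3 - (5/2)w^2 + 3w
L_2(w) = w(w - 1)(w - 3) / [-2] = -(1/2)w^3 + 2w^2 - (3/2)w
L_3(w) = w(w - 1)(w - 2) / [6] = (1/6)w^3 - (1/2)w^2 + (1/3)w
p(w) = 4·L_0 + 5·L_1 + 6·L_2 + 13·L_3
  4·L_0(w) = -(2/3)w^3 + 4w^2 - (22/3)w + 4
  5·L_1(w) = (5/2)w^3 - (25/2)w^2 + 15w
  6·L_2(w) = -3w^3 + 12w^2 - 9w
  13·L_3(w) = (13/6)w^3 - (13/2)w^2 + (13/3)w
Adding term by term: w^3 - 3w^2 + 3w + 4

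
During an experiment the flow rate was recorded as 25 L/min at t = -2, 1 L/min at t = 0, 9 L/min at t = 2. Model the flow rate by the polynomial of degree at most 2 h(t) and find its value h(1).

1

Using Newton's divided-difference form:
h[-2,0] = (1 - 25) / (0 - (-2)) = -12
h[0,2] = (9 - 1) / (2 - 0) = 4
h[-2,0,2] = (4 - (-12)) / (2 - (-2)) = 4
h(1) = 25 + (-12)·(3) + 4·(3)·(1) = 1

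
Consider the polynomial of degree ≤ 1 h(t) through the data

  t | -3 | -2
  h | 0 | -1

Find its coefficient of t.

-1

The leading coefficient equals the top divided difference h[-3,-2].
h[-3,-2] = (-1 - 0) / (-2 - (-3)) = -1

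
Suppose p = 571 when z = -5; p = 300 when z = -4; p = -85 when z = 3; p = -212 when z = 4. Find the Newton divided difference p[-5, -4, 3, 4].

-4

p[-5,-4] = (300 - 571) / (-4 - (-5)) = -271
p[-4,3] = (-85 - 300) / (3 - (-4)) = -55
p[3,4] = (-212 - (-85)) / (4 - 3) = -127
p[-5,-4,3] = (-55 - (-271)) / (3 - (-5)) = 27
p[-4,3,4] = (-127 - (-55)) / (4 - (-4)) = -9
p[-5,-4,3,4] = (-9 - 27) / (4 - (-5)) = -4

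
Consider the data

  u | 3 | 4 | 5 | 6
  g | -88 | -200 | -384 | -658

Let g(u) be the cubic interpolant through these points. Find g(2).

-30

L_0(2) = (-2)·(-3)·(-4)/[(-1)·(-2)·(-3)] = 4
L_1(2) = (-1)·(-3)·(-4)/[(1)·(-1)·(-2)] = -6
L_2(2) = (-1)·(-2)·(-4)/[(2)·(1)·(-1)] = 4
L_3(2) = (-1)·(-2)·(-3)/[(3)·(2)·(1)] = -1
Sum: (-88)·(4) + (-200)·(-6) + (-384)·(4) + (-658)·(-1) = -30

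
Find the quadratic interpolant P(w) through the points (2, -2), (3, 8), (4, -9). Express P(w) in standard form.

Build the Lagrange basis polynomials:
L_0(w) = (w - 3)(w - 4) / [2] = (1/2)w^2 - (7/2)w + 6
L_1(w) = (w - 2)(w - 4) / [-1] = -w^2 + 6w - 8
L_2(w) = (w - 2)(w - 3) / [2] = (1/2)w^2 - (5/2)w + 3
P(w) = (-2)·L_0 + 8·L_1 + (-9)·L_2
  (-2)·L_0(w) = -w^2 + 7w - 12
  8·L_1(w) = -8w^2 + 48w - 64
  (-9)·L_2(w) = -(9/2)w^2 + (45/2)w - 27
Adding term by term: -(27/2)w^2 + (155/2)w - 103

P(w) = -(27/2)w^2 + (155/2)w - 103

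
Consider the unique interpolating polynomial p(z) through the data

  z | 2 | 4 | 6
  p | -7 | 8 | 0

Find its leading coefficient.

Build the Lagrange basis polynomials:
L_0(z) = (z - 4)(z - 6) / [8] = (1/8)z^2 - (5/4)z + 3
L_1(z) = (z - 2)(z - 6) / [-4] = -(1/4)z^2 + 2z - 3
L_2(z) = (z - 2)(z - 4) / [8] = (1/8)z^2 - (3/4)z + 1
p(z) = (-7)·L_0 + 8·L_1 + 0·L_2
Only the coefficient of z^2 is needed; take it from each L_i and combine:
(-7)·(1/8) + 8·(-1/4) + 0·(1/8) = -23/8

-23/8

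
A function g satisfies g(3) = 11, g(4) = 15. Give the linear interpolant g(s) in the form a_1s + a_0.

Build the Lagrange basis polynomials:
L_0(s) = (s - 4) / [-1] = -s + 4
L_1(s) = (s - 3) / [1] = s - 3
g(s) = 11·L_0 + 15·L_1
  11·L_0(s) = -11s + 44
  15·L_1(s) = 15s - 45
Adding term by term: 4s - 1

g(s) = 4s - 1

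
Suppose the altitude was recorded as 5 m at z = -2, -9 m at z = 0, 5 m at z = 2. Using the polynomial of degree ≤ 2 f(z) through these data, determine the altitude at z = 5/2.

Evaluate each Lagrange basis at z = 5/2:
L_0(5/2) = (5/2)·(1/2)/[(-2)·(-4)] = 5/32
L_1(5/2) = (9/2)·(1/2)/[(2)·(-2)] = -9/16
L_2(5/2) = (9/2)·(5/2)/[(4)·(2)] = 45/32
Sum: 5·(5/32) + (-9)·(-9/16) + 5·(45/32) = 103/8

103/8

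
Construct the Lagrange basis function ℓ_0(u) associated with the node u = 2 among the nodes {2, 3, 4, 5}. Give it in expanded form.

ℓ_0(u) = (u - 3)(u - 4)(u - 5) / [(-1)·(-2)·(-3)]
       = (u^3 - 12u^2 + 47u - 60) / (-6)

ℓ_0(u) = -(1/6)u^3 + 2u^2 - (47/6)u + 10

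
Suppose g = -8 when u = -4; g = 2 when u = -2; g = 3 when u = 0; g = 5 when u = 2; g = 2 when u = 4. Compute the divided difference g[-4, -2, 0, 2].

g[-4,-2] = (2 - (-8)) / (-2 - (-4)) = 5
g[-2,0] = (3 - 2) / (0 - (-2)) = 1/2
g[0,2] = (5 - 3) / (2 - 0) = 1
g[-4,-2,0] = (1/2 - 5) / (0 - (-4)) = -9/8
g[-2,0,2] = (1 - 1/2) / (2 - (-2)) = 1/8
g[-4,-2,0,2] = (1/8 - (-9/8)) / (2 - (-4)) = 5/24

5/24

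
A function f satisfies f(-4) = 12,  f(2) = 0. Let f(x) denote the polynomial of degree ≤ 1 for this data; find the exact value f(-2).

8

L_0(-2) = (-4)/[(-6)] = 2/3
L_1(-2) = (2)/[(6)] = 1/3
Sum: 12·(2/3) + 0 = 8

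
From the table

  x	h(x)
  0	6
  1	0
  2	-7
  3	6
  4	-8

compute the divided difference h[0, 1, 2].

-1/2

h[0,1] = (0 - 6) / (1 - 0) = -6
h[1,2] = (-7 - 0) / (2 - 1) = -7
h[0,1,2] = (-7 - (-6)) / (2 - 0) = -1/2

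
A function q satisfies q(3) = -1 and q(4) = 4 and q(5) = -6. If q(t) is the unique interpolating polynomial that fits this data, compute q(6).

-31

L_0(6) = (2)·(1)/[(-1)·(-2)] = 1
L_1(6) = (3)·(1)/[(1)·(-1)] = -3
L_2(6) = (3)·(2)/[(2)·(1)] = 3
Sum: (-1)·(1) + 4·(-3) + (-6)·(3) = -31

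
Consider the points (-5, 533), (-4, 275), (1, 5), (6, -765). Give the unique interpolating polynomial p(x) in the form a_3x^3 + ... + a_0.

Newton's divided differences:
p[-5,-4] = (275 - 533) / (-4 - (-5)) = -258
p[-4,1] = (5 - 275) / (1 - (-4)) = -54
p[1,6] = (-765 - 5) / (6 - 1) = -154
p[-5,-4,1] = (-54 - (-258)) / (1 - (-5)) = 34
p[-4,1,6] = (-154 - (-54)) / (6 - (-4)) = -10
p[-5,-4,1,6] = (-10 - 34) / (6 - (-5)) = -4
p(x) = 533 + (-258)·(x + 5) + 34·(x + 5)(x + 4) + (-4)·(x + 5)(x + 4)(x - 1)
Expanding: p(x) = -4x^3 + 2x^2 + 4x + 3

p(x) = -4x^3 + 2x^2 + 4x + 3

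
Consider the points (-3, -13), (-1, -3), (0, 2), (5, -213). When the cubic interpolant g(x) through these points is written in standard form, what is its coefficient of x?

L_0(x) = (x + 1)x(x - 5) / [-48] = -(1/48)x^3 + (1/12)x^2 + (5/48)x
L_1(x) = (x + 3)x(x - 5) / [12] = (1/12)x^3 - (1/6)x^2 - (5/4)x
L_2(x) = (x + 3)(x + 1)(x - 5) / [-15] = -(1/15)x^3 + (1/15)x^2 + (17/15)x + 1
L_3(x) = (x + 3)(x + 1)x / [240] = (1/240)x^3 + (1/60)x^2 + (1/80)x
g(x) = (-13)·L_0 + (-3)·L_1 + 2·L_2 + (-213)·L_3
Only the coefficient of x is needed; take it from each L_i and combine:
(-13)·(5/48) + (-3)·(-5/4) + 2·(17/15) + (-213)·(1/80) = 2

2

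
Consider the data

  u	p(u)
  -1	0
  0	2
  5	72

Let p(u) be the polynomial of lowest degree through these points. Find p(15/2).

Evaluate each Lagrange basis at u = 15/2:
L_0(15/2) = (15/2)·(5/2)/[(-1)·(-6)] = 25/8
L_1(15/2) = (17/2)·(5/2)/[(1)·(-5)] = -17/4
L_2(15/2) = (17/2)·(15/2)/[(6)·(5)] = 17/8
Sum: 0 + 2·(-17/4) + 72·(17/8) = 289/2

289/2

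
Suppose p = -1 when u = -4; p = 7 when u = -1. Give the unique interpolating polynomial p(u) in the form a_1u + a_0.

p(u) = (8/3)u + 29/3

Build the Lagrange basis polynomials:
L_0(u) = (u + 1) / [-3] = -(1/3)u - 1/3
L_1(u) = (u + 4) / [3] = (1/3)u + 4/3
p(u) = (-1)·L_0 + 7·L_1
  (-1)·L_0(u) = (1/3)u + 1/3
  7·L_1(u) = (7/3)u + 28/3
Adding term by term: (8/3)u + 29/3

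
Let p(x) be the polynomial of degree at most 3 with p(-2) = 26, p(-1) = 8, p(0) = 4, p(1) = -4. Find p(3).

Evaluate each Lagrange basis at x = 3:
L_0(3) = (4)·(3)·(2)/[(-1)·(-2)·(-3)] = -4
L_1(3) = (5)·(3)·(2)/[(1)·(-1)·(-2)] = 15
L_2(3) = (5)·(4)·(2)/[(2)·(1)·(-1)] = -20
L_3(3) = (5)·(4)·(3)/[(3)·(2)·(1)] = 10
Sum: 26·(-4) + 8·(15) + 4·(-20) + (-4)·(10) = -104

-104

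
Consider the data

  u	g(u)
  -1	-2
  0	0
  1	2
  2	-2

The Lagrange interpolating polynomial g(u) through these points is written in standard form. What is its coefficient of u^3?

-1

The leading coefficient equals the top divided difference g[-1,0,1,2].
g[-1,0] = (0 - (-2)) / (0 - (-1)) = 2
g[0,1] = (2 - 0) / (1 - 0) = 2
g[1,2] = (-2 - 2) / (2 - 1) = -4
g[-1,0,1] = (2 - 2) / (1 - (-1)) = 0
g[0,1,2] = (-4 - 2) / (2 - 0) = -3
g[-1,0,1,2] = (-3 - 0) / (2 - (-1)) = -1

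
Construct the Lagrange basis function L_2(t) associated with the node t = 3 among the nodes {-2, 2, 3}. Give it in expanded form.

L_2(t) = (t + 2)(t - 2) / [(5)·(1)]
       = (t^2 - 4) / (5)

L_2(t) = (1/5)t^2 - 4/5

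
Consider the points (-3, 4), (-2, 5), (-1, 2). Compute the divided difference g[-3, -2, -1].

-2

g[-3,-2] = (5 - 4) / (-2 - (-3)) = 1
g[-2,-1] = (2 - 5) / (-1 - (-2)) = -3
g[-3,-2,-1] = (-3 - 1) / (-1 - (-3)) = -2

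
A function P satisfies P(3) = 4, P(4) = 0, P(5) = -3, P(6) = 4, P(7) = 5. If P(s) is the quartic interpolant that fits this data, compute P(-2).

-2026

Using Newton's divided-difference form:
P[3,4] = (0 - 4) / (4 - 3) = -4
P[4,5] = (-3 - 0) / (5 - 4) = -3
P[5,6] = (4 - (-3)) / (6 - 5) = 7
P[6,7] = (5 - 4) / (7 - 6) = 1
P[3,4,5] = (-3 - (-4)) / (5 - 3) = 1/2
P[4,5,6] = (7 - (-3)) / (6 - 4) = 5
P[5,6,7] = (1 - 7) / (7 - 5) = -3
P[3,4,5,6] = (5 - 1/2) / (6 - 3) = 3/2
P[4,5,6,7] = (-3 - 5) / (7 - 4) = -8/3
P[3,4,5,6,7] = (-8/3 - 3/2) / (7 - 3) = -25/24
P(-2) = 4 + (-4)·(-5) + (1/2)·(-5)·(-6) + (3/2)·(-5)·(-6)·(-7) + (-25/24)·(-5)·(-6)·(-7)·(-8) = -2026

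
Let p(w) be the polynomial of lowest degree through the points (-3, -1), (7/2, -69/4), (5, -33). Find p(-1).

Evaluate each Lagrange basis at w = -1:
L_0(-1) = (-9/2)·(-6)/[(-13/2)·(-8)] = 27/52
L_1(-1) = (2)·(-6)/[(13/2)·(-3/2)] = 16/13
L_2(-1) = (2)·(-9/2)/[(8)·(3/2)] = -3/4
Sum: (-1)·(27/52) + (-69/4)·(16/13) + (-33)·(-3/4) = 3

3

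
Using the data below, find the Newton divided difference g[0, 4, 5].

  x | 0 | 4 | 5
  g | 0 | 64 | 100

g[0,4] = (64 - 0) / (4 - 0) = 16
g[4,5] = (100 - 64) / (5 - 4) = 36
g[0,4,5] = (36 - 16) / (5 - 0) = 4

4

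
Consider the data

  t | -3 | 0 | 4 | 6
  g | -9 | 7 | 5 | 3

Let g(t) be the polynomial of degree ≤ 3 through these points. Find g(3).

L_0(3) = (3)·(-1)·(-3)/[(-3)·(-7)·(-9)] = -1/21
L_1(3) = (6)·(-1)·(-3)/[(3)·(-4)·(-6)] = 1/4
L_2(3) = (6)·(3)·(-3)/[(7)·(4)·(-2)] = 27/28
L_3(3) = (6)·(3)·(-1)/[(9)·(6)·(2)] = -1/6
Sum: (-9)·(-1/21) + 7·(1/4) + 5·(27/28) + 3·(-1/6) = 13/2

13/2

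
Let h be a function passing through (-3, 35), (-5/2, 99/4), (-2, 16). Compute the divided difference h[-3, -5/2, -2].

h[-3,-5/2] = (99/4 - 35) / (-5/2 - (-3)) = -41/2
h[-5/2,-2] = (16 - 99/4) / (-2 - (-5/2)) = -35/2
h[-3,-5/2,-2] = (-35/2 - (-41/2)) / (-2 - (-3)) = 3

3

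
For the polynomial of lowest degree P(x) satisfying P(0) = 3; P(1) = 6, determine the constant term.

Build the Lagrange basis polynomials:
L_0(x) = (x - 1) / [-1] = -x + 1
L_1(x) = x / [1] = x
P(x) = 3·L_0 + 6·L_1
Only the constant term is needed; take it from each L_i and combine:
3·(1) + 6·(0) = 3

3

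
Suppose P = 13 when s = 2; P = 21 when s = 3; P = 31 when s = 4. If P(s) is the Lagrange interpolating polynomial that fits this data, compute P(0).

3

Evaluate each Lagrange basis at s = 0:
L_0(0) = (-3)·(-4)/[(-1)·(-2)] = 6
L_1(0) = (-2)·(-4)/[(1)·(-1)] = -8
L_2(0) = (-2)·(-3)/[(2)·(1)] = 3
Sum: 13·(6) + 21·(-8) + 31·(3) = 3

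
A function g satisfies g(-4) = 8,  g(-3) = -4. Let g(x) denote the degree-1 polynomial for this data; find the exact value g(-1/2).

-34

Evaluate each Lagrange basis at x = -1/2:
L_0(-1/2) = (5/2)/[(-1)] = -5/2
L_1(-1/2) = (7/2)/[(1)] = 7/2
Sum: 8·(-5/2) + (-4)·(7/2) = -34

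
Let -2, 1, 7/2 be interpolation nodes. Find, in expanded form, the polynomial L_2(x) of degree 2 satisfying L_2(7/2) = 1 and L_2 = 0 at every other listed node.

L_2(x) = (x + 2)(x - 1) / [(11/2)·(5/2)]
       = (x^2 + x - 2) / (55/4)

L_2(x) = (4/55)x^2 + (4/55)x - 8/55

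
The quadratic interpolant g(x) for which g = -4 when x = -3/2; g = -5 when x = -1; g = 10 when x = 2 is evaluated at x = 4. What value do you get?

40

L_0(4) = (5)·(2)/[(-1/2)·(-7/2)] = 40/7
L_1(4) = (11/2)·(2)/[(1/2)·(-3)] = -22/3
L_2(4) = (11/2)·(5)/[(7/2)·(3)] = 55/21
Sum: (-4)·(40/7) + (-5)·(-22/3) + 10·(55/21) = 40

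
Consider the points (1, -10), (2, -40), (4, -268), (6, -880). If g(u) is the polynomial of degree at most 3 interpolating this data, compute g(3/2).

-41/2

Evaluate each Lagrange basis at u = 3/2:
L_0(3/2) = (-1/2)·(-5/2)·(-9/2)/[(-1)·(-3)·(-5)] = 3/8
L_1(3/2) = (1/2)·(-5/2)·(-9/2)/[(1)·(-2)·(-4)] = 45/64
L_2(3/2) = (1/2)·(-1/2)·(-9/2)/[(3)·(2)·(-2)] = -3/32
L_3(3/2) = (1/2)·(-1/2)·(-5/2)/[(5)·(4)·(2)] = 1/64
Sum: (-10)·(3/8) + (-40)·(45/64) + (-268)·(-3/32) + (-880)·(1/64) = -41/2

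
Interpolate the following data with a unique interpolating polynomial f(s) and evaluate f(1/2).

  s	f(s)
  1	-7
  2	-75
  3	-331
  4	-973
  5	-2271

Using Newton's divided-difference form:
f[1,2] = (-75 - (-7)) / (2 - 1) = -68
f[2,3] = (-331 - (-75)) / (3 - 2) = -256
f[3,4] = (-973 - (-331)) / (4 - 3) = -642
f[4,5] = (-2271 - (-973)) / (5 - 4) = -1298
f[1,2,3] = (-256 - (-68)) / (3 - 1) = -94
f[2,3,4] = (-642 - (-256)) / (4 - 2) = -193
f[3,4,5] = (-1298 - (-642)) / (5 - 3) = -328
f[1,2,3,4] = (-193 - (-94)) / (4 - 1) = -33
f[2,3,4,5] = (-328 - (-193)) / (5 - 2) = -45
f[1,2,3,4,5] = (-45 - (-33)) / (5 - 1) = -3
f(1/2) = -7 + (-68)·(-1/2) + (-94)·(-1/2)·(-3/2) + (-33)·(-1/2)·(-3/2)·(-5/2) + (-3)·(-1/2)·(-3/2)·(-5/2)·(-7/2) = -21/16

-21/16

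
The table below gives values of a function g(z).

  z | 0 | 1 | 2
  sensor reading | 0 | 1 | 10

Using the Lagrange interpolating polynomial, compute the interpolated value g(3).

27

Evaluate each Lagrange basis at z = 3:
L_0(3) = (2)·(1)/[(-1)·(-2)] = 1
L_1(3) = (3)·(1)/[(1)·(-1)] = -3
L_2(3) = (3)·(2)/[(2)·(1)] = 3
Sum: 0 + 1·(-3) + 10·(3) = 27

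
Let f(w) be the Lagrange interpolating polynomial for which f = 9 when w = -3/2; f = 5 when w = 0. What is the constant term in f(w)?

Build the Lagrange basis polynomials:
L_0(w) = w / [-3/2] = -(2/3)w
L_1(w) = (w + 3/2) / [3/2] = (2/3)w + 1
f(w) = 9·L_0 + 5·L_1
Only the constant term is needed; take it from each L_i and combine:
9·(0) + 5·(1) = 5

5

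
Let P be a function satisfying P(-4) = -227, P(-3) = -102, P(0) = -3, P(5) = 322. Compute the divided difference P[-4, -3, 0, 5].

P[-4,-3] = (-102 - (-227)) / (-3 - (-4)) = 125
P[-3,0] = (-3 - (-102)) / (0 - (-3)) = 33
P[0,5] = (322 - (-3)) / (5 - 0) = 65
P[-4,-3,0] = (33 - 125) / (0 - (-4)) = -23
P[-3,0,5] = (65 - 33) / (5 - (-3)) = 4
P[-4,-3,0,5] = (4 - (-23)) / (5 - (-4)) = 3

3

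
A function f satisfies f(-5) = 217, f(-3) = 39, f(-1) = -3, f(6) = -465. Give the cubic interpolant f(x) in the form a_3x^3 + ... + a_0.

Build the Lagrange basis polynomials:
L_0(x) = (x + 3)(x + 1)(x - 6) / [-88] = -(1/88)x^3 + (1/44)x^2 + (21/88)x + 9/44
L_1(x) = (x + 5)(x + 1)(x - 6) / [36] = (1/36)x^3 - (31/36)x - 5/6
L_2(x) = (x + 5)(x + 3)(x - 6) / [-56] = -(1/56)x^3 - (1/28)x^2 + (33/56)x + 45/28
L_3(x) = (x + 5)(x + 3)(x + 1) / [693] = (1/693)x^3 + (1/77)x^2 + (23/693)x + 5/231
f(x) = 217·L_0 + 39·L_1 + (-3)·L_2 + (-465)·L_3
  217·L_0(x) = -(217/88)x^3 + (217/44)x^2 + (4557/88)x + 1953/44
  39·L_1(x) = (13/12)x^3 - (403/12)x - 65/2
  (-3)·L_2(x) = (3/56)x^3 + (3/28)x^2 - (99/56)x - 135/28
  (-465)·L_3(x) = -(155/231)x^3 - (465/77)x^2 - (3565/231)x - 775/77
Adding term by term: -2x^3 - x^2 + x - 3

f(x) = -2x^3 - x^2 + x - 3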